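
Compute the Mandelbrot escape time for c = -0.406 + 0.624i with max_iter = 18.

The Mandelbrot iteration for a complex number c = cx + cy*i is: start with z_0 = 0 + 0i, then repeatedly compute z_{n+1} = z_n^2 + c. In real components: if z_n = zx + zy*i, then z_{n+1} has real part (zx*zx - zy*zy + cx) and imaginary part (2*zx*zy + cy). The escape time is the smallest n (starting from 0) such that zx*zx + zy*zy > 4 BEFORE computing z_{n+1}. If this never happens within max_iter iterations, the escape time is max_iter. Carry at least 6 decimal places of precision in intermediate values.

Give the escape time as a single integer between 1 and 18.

Answer: 14

Derivation:
z_0 = 0 + 0i, c = -0.4060 + 0.6240i
Iter 1: z = -0.4060 + 0.6240i, |z|^2 = 0.5542
Iter 2: z = -0.6305 + 0.1173i, |z|^2 = 0.4113
Iter 3: z = -0.0222 + 0.4761i, |z|^2 = 0.2271
Iter 4: z = -0.6321 + 0.6029i, |z|^2 = 0.7631
Iter 5: z = -0.3699 + -0.1382i, |z|^2 = 0.1559
Iter 6: z = -0.2883 + 0.7262i, |z|^2 = 0.6105
Iter 7: z = -0.8503 + 0.2052i, |z|^2 = 0.7651
Iter 8: z = 0.2749 + 0.2750i, |z|^2 = 0.1512
Iter 9: z = -0.4060 + 0.7752i, |z|^2 = 0.7658
Iter 10: z = -0.8420 + -0.0055i, |z|^2 = 0.7090
Iter 11: z = 0.3030 + 0.6333i, |z|^2 = 0.4928
Iter 12: z = -0.7152 + 1.0077i, |z|^2 = 1.5270
Iter 13: z = -0.9099 + -0.8175i, |z|^2 = 1.4962
Iter 14: z = -0.2463 + 2.1117i, |z|^2 = 4.5198
Escaped at iteration 14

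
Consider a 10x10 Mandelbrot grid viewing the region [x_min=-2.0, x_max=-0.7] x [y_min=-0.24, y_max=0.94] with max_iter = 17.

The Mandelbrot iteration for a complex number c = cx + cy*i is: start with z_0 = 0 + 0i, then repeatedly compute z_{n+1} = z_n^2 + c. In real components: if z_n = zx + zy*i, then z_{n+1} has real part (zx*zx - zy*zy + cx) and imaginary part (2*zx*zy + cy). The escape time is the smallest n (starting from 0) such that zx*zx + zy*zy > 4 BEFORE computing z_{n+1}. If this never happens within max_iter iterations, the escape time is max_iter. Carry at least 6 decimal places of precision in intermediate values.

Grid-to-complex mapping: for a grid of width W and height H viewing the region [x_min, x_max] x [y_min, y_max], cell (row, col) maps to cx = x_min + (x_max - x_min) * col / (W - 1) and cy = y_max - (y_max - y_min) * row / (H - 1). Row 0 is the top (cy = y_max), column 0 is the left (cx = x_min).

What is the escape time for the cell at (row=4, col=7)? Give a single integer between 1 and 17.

z_0 = 0 + 0i, c = -0.9889 + 0.4156i
Iter 1: z = -0.9889 + 0.4156i, |z|^2 = 1.1506
Iter 2: z = -0.1837 + -0.4063i, |z|^2 = 0.1988
Iter 3: z = -1.1202 + 0.5648i, |z|^2 = 1.5740
Iter 4: z = -0.0529 + -0.8499i, |z|^2 = 0.7252
Iter 5: z = -1.7084 + 0.5056i, |z|^2 = 3.1744
Iter 6: z = 1.6743 + -1.3119i, |z|^2 = 4.5243
Escaped at iteration 6

Answer: 6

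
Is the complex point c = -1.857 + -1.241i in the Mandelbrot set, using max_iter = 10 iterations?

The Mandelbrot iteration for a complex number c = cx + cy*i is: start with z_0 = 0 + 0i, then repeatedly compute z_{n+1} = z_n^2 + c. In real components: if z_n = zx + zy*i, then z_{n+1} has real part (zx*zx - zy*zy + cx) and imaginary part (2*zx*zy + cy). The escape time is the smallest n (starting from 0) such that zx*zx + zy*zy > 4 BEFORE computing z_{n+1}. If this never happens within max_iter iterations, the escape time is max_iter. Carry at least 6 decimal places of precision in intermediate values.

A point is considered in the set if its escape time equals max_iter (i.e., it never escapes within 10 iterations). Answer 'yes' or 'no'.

z_0 = 0 + 0i, c = -1.8570 + -1.2410i
Iter 1: z = -1.8570 + -1.2410i, |z|^2 = 4.9885
Escaped at iteration 1

Answer: no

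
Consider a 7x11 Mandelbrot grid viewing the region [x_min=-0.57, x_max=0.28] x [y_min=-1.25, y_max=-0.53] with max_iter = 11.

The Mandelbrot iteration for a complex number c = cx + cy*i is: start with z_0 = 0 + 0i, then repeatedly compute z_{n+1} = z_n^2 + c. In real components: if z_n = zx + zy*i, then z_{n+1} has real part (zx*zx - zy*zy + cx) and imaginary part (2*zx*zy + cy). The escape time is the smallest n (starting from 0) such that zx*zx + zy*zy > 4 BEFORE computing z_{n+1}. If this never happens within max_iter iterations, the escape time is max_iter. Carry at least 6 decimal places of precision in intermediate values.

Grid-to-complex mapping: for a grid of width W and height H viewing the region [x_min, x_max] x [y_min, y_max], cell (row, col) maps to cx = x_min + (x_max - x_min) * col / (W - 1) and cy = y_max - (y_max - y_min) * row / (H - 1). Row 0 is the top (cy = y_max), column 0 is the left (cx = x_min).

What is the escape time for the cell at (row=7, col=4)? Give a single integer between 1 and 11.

Answer: 7

Derivation:
z_0 = 0 + 0i, c = -0.0033 + -1.0340i
Iter 1: z = -0.0033 + -1.0340i, |z|^2 = 1.0692
Iter 2: z = -1.0725 + -1.0271i, |z|^2 = 2.2052
Iter 3: z = 0.0919 + 1.1691i, |z|^2 = 1.3752
Iter 4: z = -1.3617 + -0.8191i, |z|^2 = 2.5250
Iter 5: z = 1.1800 + 1.1966i, |z|^2 = 2.8241
Iter 6: z = -0.0428 + 1.7899i, |z|^2 = 3.2054
Iter 7: z = -3.2051 + -1.1871i, |z|^2 = 11.6817
Escaped at iteration 7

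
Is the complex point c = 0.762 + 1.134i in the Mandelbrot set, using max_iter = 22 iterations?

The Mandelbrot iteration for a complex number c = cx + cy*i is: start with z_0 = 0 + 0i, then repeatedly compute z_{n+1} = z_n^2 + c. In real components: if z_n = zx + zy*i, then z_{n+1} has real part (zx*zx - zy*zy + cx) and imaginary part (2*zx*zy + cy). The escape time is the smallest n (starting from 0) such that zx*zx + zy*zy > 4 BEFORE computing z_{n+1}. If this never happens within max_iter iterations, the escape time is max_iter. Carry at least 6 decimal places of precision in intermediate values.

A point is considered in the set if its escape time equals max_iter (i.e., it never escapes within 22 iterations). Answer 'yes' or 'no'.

z_0 = 0 + 0i, c = 0.7620 + 1.1340i
Iter 1: z = 0.7620 + 1.1340i, |z|^2 = 1.8666
Iter 2: z = 0.0567 + 2.8622i, |z|^2 = 8.1955
Escaped at iteration 2

Answer: no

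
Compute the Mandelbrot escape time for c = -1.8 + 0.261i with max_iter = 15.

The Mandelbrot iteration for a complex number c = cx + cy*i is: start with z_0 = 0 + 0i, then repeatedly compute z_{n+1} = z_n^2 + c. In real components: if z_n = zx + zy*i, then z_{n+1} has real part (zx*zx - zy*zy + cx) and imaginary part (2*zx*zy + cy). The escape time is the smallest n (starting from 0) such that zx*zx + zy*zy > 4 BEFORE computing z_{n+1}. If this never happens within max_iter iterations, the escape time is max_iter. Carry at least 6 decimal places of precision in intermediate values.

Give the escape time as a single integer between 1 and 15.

Answer: 4

Derivation:
z_0 = 0 + 0i, c = -1.8000 + 0.2610i
Iter 1: z = -1.8000 + 0.2610i, |z|^2 = 3.3081
Iter 2: z = 1.3719 + -0.6786i, |z|^2 = 2.3425
Iter 3: z = -0.3784 + -1.6009i, |z|^2 = 2.7061
Iter 4: z = -4.2197 + 1.4727i, |z|^2 = 19.9748
Escaped at iteration 4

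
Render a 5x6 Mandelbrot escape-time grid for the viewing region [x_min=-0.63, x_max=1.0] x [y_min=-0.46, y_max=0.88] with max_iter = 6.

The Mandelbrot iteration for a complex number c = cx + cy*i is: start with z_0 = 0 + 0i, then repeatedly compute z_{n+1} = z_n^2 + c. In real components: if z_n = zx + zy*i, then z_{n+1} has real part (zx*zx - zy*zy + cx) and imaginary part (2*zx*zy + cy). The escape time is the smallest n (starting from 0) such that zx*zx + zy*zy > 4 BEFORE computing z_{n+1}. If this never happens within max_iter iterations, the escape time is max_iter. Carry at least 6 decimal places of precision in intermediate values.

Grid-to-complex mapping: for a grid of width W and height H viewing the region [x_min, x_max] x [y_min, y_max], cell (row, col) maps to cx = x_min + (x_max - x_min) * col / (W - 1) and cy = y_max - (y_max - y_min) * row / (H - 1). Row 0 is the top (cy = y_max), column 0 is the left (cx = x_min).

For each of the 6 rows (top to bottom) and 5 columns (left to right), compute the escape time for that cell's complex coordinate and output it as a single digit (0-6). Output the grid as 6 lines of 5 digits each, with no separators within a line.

Answer: 46532
66632
66642
66642
66642
66642

Derivation:
(row=0, col=0): c = -0.6300 + 0.8800i → escape time 4
(row=0, col=1): c = -0.2225 + 0.8800i → escape time 6
(row=0, col=2): c = 0.1850 + 0.8800i → escape time 5
(row=0, col=3): c = 0.5925 + 0.8800i → escape time 3
(row=0, col=4): c = 1.0000 + 0.8800i → escape time 2
(row=1, col=0): c = -0.6300 + 0.6120i → escape time 6
(row=1, col=1): c = -0.2225 + 0.6120i → escape time 6
(row=1, col=2): c = 0.1850 + 0.6120i → escape time 6
(row=1, col=3): c = 0.5925 + 0.6120i → escape time 3
(row=1, col=4): c = 1.0000 + 0.6120i → escape time 2
(row=2, col=0): c = -0.6300 + 0.3440i → escape time 6
(row=2, col=1): c = -0.2225 + 0.3440i → escape time 6
(row=2, col=2): c = 0.1850 + 0.3440i → escape time 6
(row=2, col=3): c = 0.5925 + 0.3440i → escape time 4
(row=2, col=4): c = 1.0000 + 0.3440i → escape time 2
(row=3, col=0): c = -0.6300 + 0.0760i → escape time 6
(row=3, col=1): c = -0.2225 + 0.0760i → escape time 6
(row=3, col=2): c = 0.1850 + 0.0760i → escape time 6
(row=3, col=3): c = 0.5925 + 0.0760i → escape time 4
(row=3, col=4): c = 1.0000 + 0.0760i → escape time 2
(row=4, col=0): c = -0.6300 + -0.1920i → escape time 6
(row=4, col=1): c = -0.2225 + -0.1920i → escape time 6
(row=4, col=2): c = 0.1850 + -0.1920i → escape time 6
(row=4, col=3): c = 0.5925 + -0.1920i → escape time 4
(row=4, col=4): c = 1.0000 + -0.1920i → escape time 2
(row=5, col=0): c = -0.6300 + -0.4600i → escape time 6
(row=5, col=1): c = -0.2225 + -0.4600i → escape time 6
(row=5, col=2): c = 0.1850 + -0.4600i → escape time 6
(row=5, col=3): c = 0.5925 + -0.4600i → escape time 4
(row=5, col=4): c = 1.0000 + -0.4600i → escape time 2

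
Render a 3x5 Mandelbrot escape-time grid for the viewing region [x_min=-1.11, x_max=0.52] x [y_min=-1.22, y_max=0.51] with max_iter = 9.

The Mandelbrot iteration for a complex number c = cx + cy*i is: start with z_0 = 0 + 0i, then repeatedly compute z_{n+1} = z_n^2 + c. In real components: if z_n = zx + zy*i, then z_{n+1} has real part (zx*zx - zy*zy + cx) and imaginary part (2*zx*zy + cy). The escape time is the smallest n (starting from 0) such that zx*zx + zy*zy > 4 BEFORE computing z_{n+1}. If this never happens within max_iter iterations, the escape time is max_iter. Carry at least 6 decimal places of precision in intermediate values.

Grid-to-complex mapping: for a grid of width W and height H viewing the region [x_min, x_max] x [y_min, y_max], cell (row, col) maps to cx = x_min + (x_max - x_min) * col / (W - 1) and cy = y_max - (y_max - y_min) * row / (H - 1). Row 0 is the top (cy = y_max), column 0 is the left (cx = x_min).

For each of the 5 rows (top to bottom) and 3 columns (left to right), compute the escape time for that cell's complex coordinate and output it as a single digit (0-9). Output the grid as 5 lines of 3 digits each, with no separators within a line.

Answer: 594
995
895
383
232

Derivation:
(row=0, col=0): c = -1.1100 + 0.5100i → escape time 5
(row=0, col=1): c = -0.2950 + 0.5100i → escape time 9
(row=0, col=2): c = 0.5200 + 0.5100i → escape time 4
(row=1, col=0): c = -1.1100 + 0.0775i → escape time 9
(row=1, col=1): c = -0.2950 + 0.0775i → escape time 9
(row=1, col=2): c = 0.5200 + 0.0775i → escape time 5
(row=2, col=0): c = -1.1100 + -0.3550i → escape time 8
(row=2, col=1): c = -0.2950 + -0.3550i → escape time 9
(row=2, col=2): c = 0.5200 + -0.3550i → escape time 5
(row=3, col=0): c = -1.1100 + -0.7875i → escape time 3
(row=3, col=1): c = -0.2950 + -0.7875i → escape time 8
(row=3, col=2): c = 0.5200 + -0.7875i → escape time 3
(row=4, col=0): c = -1.1100 + -1.2200i → escape time 2
(row=4, col=1): c = -0.2950 + -1.2200i → escape time 3
(row=4, col=2): c = 0.5200 + -1.2200i → escape time 2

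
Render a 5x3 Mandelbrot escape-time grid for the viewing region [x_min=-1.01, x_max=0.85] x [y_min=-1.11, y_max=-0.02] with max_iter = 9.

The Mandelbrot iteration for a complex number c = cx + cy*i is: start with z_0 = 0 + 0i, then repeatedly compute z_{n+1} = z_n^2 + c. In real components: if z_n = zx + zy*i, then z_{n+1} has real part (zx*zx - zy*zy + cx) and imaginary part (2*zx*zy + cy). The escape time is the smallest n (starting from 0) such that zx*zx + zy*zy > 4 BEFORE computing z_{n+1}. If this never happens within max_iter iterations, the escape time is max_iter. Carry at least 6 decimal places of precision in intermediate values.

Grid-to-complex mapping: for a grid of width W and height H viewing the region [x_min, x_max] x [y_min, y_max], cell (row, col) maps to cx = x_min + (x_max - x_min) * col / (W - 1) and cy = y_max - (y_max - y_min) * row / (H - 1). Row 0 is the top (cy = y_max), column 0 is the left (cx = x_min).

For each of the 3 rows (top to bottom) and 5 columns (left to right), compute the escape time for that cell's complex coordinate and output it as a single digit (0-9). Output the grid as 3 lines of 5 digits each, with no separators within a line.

Answer: 99973
59993
33522

Derivation:
(row=0, col=0): c = -1.0100 + -0.0200i → escape time 9
(row=0, col=1): c = -0.5450 + -0.0200i → escape time 9
(row=0, col=2): c = -0.0800 + -0.0200i → escape time 9
(row=0, col=3): c = 0.3850 + -0.0200i → escape time 7
(row=0, col=4): c = 0.8500 + -0.0200i → escape time 3
(row=1, col=0): c = -1.0100 + -0.5650i → escape time 5
(row=1, col=1): c = -0.5450 + -0.5650i → escape time 9
(row=1, col=2): c = -0.0800 + -0.5650i → escape time 9
(row=1, col=3): c = 0.3850 + -0.5650i → escape time 9
(row=1, col=4): c = 0.8500 + -0.5650i → escape time 3
(row=2, col=0): c = -1.0100 + -1.1100i → escape time 3
(row=2, col=1): c = -0.5450 + -1.1100i → escape time 3
(row=2, col=2): c = -0.0800 + -1.1100i → escape time 5
(row=2, col=3): c = 0.3850 + -1.1100i → escape time 2
(row=2, col=4): c = 0.8500 + -1.1100i → escape time 2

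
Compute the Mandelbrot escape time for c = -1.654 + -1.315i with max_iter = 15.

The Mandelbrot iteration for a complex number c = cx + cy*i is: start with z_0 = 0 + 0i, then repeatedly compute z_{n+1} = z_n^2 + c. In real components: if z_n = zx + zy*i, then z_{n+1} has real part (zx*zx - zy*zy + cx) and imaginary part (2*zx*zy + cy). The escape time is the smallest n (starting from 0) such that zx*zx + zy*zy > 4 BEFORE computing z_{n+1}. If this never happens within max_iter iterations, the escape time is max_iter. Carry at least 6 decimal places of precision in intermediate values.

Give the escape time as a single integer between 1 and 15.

z_0 = 0 + 0i, c = -1.6540 + -1.3150i
Iter 1: z = -1.6540 + -1.3150i, |z|^2 = 4.4649
Escaped at iteration 1

Answer: 1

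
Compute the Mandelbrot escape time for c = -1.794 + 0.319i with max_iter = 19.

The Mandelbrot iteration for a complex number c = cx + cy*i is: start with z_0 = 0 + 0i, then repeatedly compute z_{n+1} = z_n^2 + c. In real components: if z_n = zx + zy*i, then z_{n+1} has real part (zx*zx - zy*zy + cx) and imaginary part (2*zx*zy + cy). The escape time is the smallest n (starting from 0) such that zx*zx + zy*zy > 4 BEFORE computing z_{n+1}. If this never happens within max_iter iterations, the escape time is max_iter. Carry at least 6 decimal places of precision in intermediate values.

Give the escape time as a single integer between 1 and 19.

Answer: 3

Derivation:
z_0 = 0 + 0i, c = -1.7940 + 0.3190i
Iter 1: z = -1.7940 + 0.3190i, |z|^2 = 3.3202
Iter 2: z = 1.3227 + -0.8256i, |z|^2 = 2.4310
Iter 3: z = -0.7261 + -1.8649i, |z|^2 = 4.0052
Escaped at iteration 3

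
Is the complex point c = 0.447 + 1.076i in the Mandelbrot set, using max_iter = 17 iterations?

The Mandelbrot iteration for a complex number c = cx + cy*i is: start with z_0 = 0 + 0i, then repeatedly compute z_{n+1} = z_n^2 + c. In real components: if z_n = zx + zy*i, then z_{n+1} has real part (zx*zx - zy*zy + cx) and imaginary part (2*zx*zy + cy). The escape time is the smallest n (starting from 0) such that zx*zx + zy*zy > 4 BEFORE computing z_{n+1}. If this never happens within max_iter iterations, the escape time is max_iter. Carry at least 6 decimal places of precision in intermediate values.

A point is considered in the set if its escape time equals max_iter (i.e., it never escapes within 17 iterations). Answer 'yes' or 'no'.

Answer: no

Derivation:
z_0 = 0 + 0i, c = 0.4470 + 1.0760i
Iter 1: z = 0.4470 + 1.0760i, |z|^2 = 1.3576
Iter 2: z = -0.5110 + 2.0379i, |z|^2 = 4.4143
Escaped at iteration 2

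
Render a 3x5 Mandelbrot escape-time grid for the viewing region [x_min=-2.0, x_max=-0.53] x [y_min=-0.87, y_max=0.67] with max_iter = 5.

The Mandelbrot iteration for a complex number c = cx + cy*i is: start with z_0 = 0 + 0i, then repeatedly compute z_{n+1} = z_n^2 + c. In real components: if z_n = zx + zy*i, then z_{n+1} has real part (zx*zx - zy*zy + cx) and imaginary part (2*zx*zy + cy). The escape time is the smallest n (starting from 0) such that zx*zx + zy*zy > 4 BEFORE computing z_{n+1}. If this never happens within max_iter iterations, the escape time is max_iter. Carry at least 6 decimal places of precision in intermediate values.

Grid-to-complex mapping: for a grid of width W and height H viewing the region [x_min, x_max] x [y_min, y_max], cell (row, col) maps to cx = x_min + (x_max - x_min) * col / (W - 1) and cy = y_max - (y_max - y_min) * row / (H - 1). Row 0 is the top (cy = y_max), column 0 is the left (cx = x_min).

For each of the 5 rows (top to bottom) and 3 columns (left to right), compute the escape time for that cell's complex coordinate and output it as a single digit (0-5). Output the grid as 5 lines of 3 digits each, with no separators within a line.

(row=0, col=0): c = -2.0000 + 0.6700i → escape time 1
(row=0, col=1): c = -1.2650 + 0.6700i → escape time 3
(row=0, col=2): c = -0.5300 + 0.6700i → escape time 5
(row=1, col=0): c = -2.0000 + 0.2850i → escape time 1
(row=1, col=1): c = -1.2650 + 0.2850i → escape time 5
(row=1, col=2): c = -0.5300 + 0.2850i → escape time 5
(row=2, col=0): c = -2.0000 + -0.1000i → escape time 1
(row=2, col=1): c = -1.2650 + -0.1000i → escape time 5
(row=2, col=2): c = -0.5300 + -0.1000i → escape time 5
(row=3, col=0): c = -2.0000 + -0.4850i → escape time 1
(row=3, col=1): c = -1.2650 + -0.4850i → escape time 4
(row=3, col=2): c = -0.5300 + -0.4850i → escape time 5
(row=4, col=0): c = -2.0000 + -0.8700i → escape time 1
(row=4, col=1): c = -1.2650 + -0.8700i → escape time 3
(row=4, col=2): c = -0.5300 + -0.8700i → escape time 4

Answer: 135
155
155
145
134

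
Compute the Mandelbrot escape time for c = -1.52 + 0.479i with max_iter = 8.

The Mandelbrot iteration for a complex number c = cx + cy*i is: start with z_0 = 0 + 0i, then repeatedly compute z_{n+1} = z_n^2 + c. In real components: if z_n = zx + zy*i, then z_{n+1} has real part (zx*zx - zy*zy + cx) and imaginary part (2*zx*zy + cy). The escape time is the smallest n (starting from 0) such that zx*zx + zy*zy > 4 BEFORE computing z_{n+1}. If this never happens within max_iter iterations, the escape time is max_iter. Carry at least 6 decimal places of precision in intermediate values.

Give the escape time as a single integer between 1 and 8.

Answer: 3

Derivation:
z_0 = 0 + 0i, c = -1.5200 + 0.4790i
Iter 1: z = -1.5200 + 0.4790i, |z|^2 = 2.5398
Iter 2: z = 0.5610 + -0.9772i, |z|^2 = 1.2695
Iter 3: z = -2.1602 + -0.6173i, |z|^2 = 5.0474
Escaped at iteration 3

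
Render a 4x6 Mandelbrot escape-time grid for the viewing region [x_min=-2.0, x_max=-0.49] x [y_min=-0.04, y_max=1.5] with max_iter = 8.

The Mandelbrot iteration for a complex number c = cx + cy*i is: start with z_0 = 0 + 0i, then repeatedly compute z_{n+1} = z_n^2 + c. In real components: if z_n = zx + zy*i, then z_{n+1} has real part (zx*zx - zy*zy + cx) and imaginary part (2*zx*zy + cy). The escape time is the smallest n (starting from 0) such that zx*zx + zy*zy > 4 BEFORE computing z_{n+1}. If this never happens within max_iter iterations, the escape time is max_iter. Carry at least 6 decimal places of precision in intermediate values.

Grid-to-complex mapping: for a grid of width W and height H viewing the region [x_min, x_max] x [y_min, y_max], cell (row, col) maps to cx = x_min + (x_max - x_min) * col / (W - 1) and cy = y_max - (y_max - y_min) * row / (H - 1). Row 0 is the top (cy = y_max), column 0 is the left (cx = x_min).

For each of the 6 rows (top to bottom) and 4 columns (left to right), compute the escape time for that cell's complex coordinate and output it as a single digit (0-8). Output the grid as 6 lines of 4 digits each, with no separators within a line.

(row=0, col=0): c = -2.0000 + 1.5000i → escape time 1
(row=0, col=1): c = -1.4967 + 1.5000i → escape time 1
(row=0, col=2): c = -0.9933 + 1.5000i → escape time 2
(row=0, col=3): c = -0.4900 + 1.5000i → escape time 2
(row=1, col=0): c = -2.0000 + 1.1920i → escape time 1
(row=1, col=1): c = -1.4967 + 1.1920i → escape time 2
(row=1, col=2): c = -0.9933 + 1.1920i → escape time 3
(row=1, col=3): c = -0.4900 + 1.1920i → escape time 3
(row=2, col=0): c = -2.0000 + 0.8840i → escape time 1
(row=2, col=1): c = -1.4967 + 0.8840i → escape time 3
(row=2, col=2): c = -0.9933 + 0.8840i → escape time 3
(row=2, col=3): c = -0.4900 + 0.8840i → escape time 4
(row=3, col=0): c = -2.0000 + 0.5760i → escape time 1
(row=3, col=1): c = -1.4967 + 0.5760i → escape time 3
(row=3, col=2): c = -0.9933 + 0.5760i → escape time 5
(row=3, col=3): c = -0.4900 + 0.5760i → escape time 8
(row=4, col=0): c = -2.0000 + 0.2680i → escape time 1
(row=4, col=1): c = -1.4967 + 0.2680i → escape time 5
(row=4, col=2): c = -0.9933 + 0.2680i → escape time 8
(row=4, col=3): c = -0.4900 + 0.2680i → escape time 8
(row=5, col=0): c = -2.0000 + -0.0400i → escape time 1
(row=5, col=1): c = -1.4967 + -0.0400i → escape time 8
(row=5, col=2): c = -0.9933 + -0.0400i → escape time 8
(row=5, col=3): c = -0.4900 + -0.0400i → escape time 8

Answer: 1122
1233
1334
1358
1588
1888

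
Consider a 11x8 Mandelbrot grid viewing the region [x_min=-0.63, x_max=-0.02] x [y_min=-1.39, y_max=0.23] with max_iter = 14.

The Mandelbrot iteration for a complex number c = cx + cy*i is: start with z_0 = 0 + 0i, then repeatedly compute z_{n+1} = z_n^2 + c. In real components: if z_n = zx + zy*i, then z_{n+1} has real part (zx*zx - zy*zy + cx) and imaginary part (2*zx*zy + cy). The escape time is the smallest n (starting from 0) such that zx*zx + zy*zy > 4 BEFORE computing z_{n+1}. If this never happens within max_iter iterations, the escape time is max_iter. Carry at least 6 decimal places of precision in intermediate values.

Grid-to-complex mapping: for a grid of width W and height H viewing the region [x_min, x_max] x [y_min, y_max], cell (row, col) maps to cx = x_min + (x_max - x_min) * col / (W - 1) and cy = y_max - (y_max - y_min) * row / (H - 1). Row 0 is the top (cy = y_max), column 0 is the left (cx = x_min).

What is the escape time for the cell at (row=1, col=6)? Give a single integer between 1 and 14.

z_0 = 0 + 0i, c = -0.2640 + -0.0014i
Iter 1: z = -0.2640 + -0.0014i, |z|^2 = 0.0697
Iter 2: z = -0.1943 + -0.0007i, |z|^2 = 0.0378
Iter 3: z = -0.2262 + -0.0012i, |z|^2 = 0.0512
Iter 4: z = -0.2128 + -0.0009i, |z|^2 = 0.0453
Iter 5: z = -0.2187 + -0.0010i, |z|^2 = 0.0478
Iter 6: z = -0.2162 + -0.0010i, |z|^2 = 0.0467
Iter 7: z = -0.2173 + -0.0010i, |z|^2 = 0.0472
Iter 8: z = -0.2168 + -0.0010i, |z|^2 = 0.0470
Iter 9: z = -0.2170 + -0.0010i, |z|^2 = 0.0471
Iter 10: z = -0.2169 + -0.0010i, |z|^2 = 0.0471
Iter 11: z = -0.2170 + -0.0010i, |z|^2 = 0.0471
Iter 12: z = -0.2169 + -0.0010i, |z|^2 = 0.0471
Iter 13: z = -0.2169 + -0.0010i, |z|^2 = 0.0471

Answer: 14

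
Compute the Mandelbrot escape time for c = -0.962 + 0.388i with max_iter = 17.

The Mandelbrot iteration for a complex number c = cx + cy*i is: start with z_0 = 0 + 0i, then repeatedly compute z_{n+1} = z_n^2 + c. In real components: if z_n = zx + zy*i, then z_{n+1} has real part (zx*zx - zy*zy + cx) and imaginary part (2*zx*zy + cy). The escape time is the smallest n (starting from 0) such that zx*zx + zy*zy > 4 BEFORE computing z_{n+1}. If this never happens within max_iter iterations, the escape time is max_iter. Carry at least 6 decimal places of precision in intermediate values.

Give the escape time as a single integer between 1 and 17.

Answer: 7

Derivation:
z_0 = 0 + 0i, c = -0.9620 + 0.3880i
Iter 1: z = -0.9620 + 0.3880i, |z|^2 = 1.0760
Iter 2: z = -0.1871 + -0.3585i, |z|^2 = 0.1635
Iter 3: z = -1.0555 + 0.5222i, |z|^2 = 1.3868
Iter 4: z = -0.1205 + -0.7143i, |z|^2 = 0.5247
Iter 5: z = -1.4577 + 0.5602i, |z|^2 = 2.4387
Iter 6: z = 0.8491 + -1.2451i, |z|^2 = 2.2712
Iter 7: z = -1.7913 + -1.7264i, |z|^2 = 6.1893
Escaped at iteration 7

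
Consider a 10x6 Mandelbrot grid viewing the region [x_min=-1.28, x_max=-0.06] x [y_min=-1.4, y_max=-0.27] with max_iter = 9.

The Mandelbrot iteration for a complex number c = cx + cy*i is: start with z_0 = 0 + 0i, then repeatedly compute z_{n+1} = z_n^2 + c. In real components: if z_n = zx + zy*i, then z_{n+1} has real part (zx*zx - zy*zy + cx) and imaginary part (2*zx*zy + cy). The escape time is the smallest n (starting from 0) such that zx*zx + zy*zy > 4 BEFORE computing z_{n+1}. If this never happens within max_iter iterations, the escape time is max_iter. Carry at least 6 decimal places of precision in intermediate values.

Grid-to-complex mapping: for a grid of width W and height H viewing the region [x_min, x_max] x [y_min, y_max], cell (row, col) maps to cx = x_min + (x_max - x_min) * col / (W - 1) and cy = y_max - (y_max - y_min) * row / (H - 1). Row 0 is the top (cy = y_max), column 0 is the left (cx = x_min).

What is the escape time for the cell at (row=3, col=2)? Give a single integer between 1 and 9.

Answer: 3

Derivation:
z_0 = 0 + 0i, c = -1.0089 + -0.9480i
Iter 1: z = -1.0089 + -0.9480i, |z|^2 = 1.9166
Iter 2: z = -0.8897 + 0.9649i, |z|^2 = 1.7226
Iter 3: z = -1.1482 + -2.6649i, |z|^2 = 8.4202
Escaped at iteration 3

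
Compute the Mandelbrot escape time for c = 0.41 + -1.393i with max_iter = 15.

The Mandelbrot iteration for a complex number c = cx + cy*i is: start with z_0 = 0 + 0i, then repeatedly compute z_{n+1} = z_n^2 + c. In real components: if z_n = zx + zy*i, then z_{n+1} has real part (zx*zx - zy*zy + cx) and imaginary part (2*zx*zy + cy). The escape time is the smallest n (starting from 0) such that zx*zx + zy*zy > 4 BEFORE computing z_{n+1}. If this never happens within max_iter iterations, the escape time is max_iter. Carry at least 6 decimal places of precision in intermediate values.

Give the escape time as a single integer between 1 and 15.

Answer: 2

Derivation:
z_0 = 0 + 0i, c = 0.4100 + -1.3930i
Iter 1: z = 0.4100 + -1.3930i, |z|^2 = 2.1085
Iter 2: z = -1.3623 + -2.5353i, |z|^2 = 8.2835
Escaped at iteration 2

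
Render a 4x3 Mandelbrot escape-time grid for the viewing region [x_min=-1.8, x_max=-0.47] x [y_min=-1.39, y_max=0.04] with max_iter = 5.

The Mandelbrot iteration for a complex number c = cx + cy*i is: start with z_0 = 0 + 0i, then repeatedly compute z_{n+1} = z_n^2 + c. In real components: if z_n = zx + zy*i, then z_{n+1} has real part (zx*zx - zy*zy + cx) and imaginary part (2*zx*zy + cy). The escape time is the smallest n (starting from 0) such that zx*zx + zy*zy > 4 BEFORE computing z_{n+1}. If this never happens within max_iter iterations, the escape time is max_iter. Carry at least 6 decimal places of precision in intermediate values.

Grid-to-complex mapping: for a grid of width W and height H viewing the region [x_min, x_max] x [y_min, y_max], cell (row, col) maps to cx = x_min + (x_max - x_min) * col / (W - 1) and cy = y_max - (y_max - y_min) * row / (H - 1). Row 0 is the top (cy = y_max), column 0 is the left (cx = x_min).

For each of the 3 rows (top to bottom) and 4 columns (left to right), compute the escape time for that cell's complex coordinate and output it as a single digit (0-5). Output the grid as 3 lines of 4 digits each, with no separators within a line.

(row=0, col=0): c = -1.8000 + 0.0400i → escape time 5
(row=0, col=1): c = -1.3567 + 0.0400i → escape time 5
(row=0, col=2): c = -0.9133 + 0.0400i → escape time 5
(row=0, col=3): c = -0.4700 + 0.0400i → escape time 5
(row=1, col=0): c = -1.8000 + -0.6750i → escape time 2
(row=1, col=1): c = -1.3567 + -0.6750i → escape time 3
(row=1, col=2): c = -0.9133 + -0.6750i → escape time 4
(row=1, col=3): c = -0.4700 + -0.6750i → escape time 5
(row=2, col=0): c = -1.8000 + -1.3900i → escape time 1
(row=2, col=1): c = -1.3567 + -1.3900i → escape time 2
(row=2, col=2): c = -0.9133 + -1.3900i → escape time 2
(row=2, col=3): c = -0.4700 + -1.3900i → escape time 2

Answer: 5555
2345
1222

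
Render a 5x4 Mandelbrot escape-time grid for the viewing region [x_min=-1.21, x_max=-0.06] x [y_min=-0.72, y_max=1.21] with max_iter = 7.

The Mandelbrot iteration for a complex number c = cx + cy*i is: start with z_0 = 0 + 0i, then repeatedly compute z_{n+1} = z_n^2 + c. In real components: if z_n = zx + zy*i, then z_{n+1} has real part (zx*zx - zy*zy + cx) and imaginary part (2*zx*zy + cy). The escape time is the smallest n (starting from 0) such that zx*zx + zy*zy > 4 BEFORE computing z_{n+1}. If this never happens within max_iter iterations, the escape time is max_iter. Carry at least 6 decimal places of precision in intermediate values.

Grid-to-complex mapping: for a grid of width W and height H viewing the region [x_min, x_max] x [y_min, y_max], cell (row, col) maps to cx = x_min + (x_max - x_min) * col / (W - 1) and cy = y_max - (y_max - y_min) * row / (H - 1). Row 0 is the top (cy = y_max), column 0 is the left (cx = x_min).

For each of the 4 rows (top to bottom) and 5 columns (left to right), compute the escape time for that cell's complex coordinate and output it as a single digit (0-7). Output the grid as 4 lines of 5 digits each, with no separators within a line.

(row=0, col=0): c = -1.2100 + 1.2100i → escape time 2
(row=0, col=1): c = -0.9225 + 1.2100i → escape time 3
(row=0, col=2): c = -0.6350 + 1.2100i → escape time 3
(row=0, col=3): c = -0.3475 + 1.2100i → escape time 3
(row=0, col=4): c = -0.0600 + 1.2100i → escape time 3
(row=1, col=0): c = -1.2100 + 0.5667i → escape time 4
(row=1, col=1): c = -0.9225 + 0.5667i → escape time 5
(row=1, col=2): c = -0.6350 + 0.5667i → escape time 7
(row=1, col=3): c = -0.3475 + 0.5667i → escape time 7
(row=1, col=4): c = -0.0600 + 0.5667i → escape time 7
(row=2, col=0): c = -1.2100 + -0.0767i → escape time 7
(row=2, col=1): c = -0.9225 + -0.0767i → escape time 7
(row=2, col=2): c = -0.6350 + -0.0767i → escape time 7
(row=2, col=3): c = -0.3475 + -0.0767i → escape time 7
(row=2, col=4): c = -0.0600 + -0.0767i → escape time 7
(row=3, col=0): c = -1.2100 + -0.7200i → escape time 3
(row=3, col=1): c = -0.9225 + -0.7200i → escape time 4
(row=3, col=2): c = -0.6350 + -0.7200i → escape time 5
(row=3, col=3): c = -0.3475 + -0.7200i → escape time 7
(row=3, col=4): c = -0.0600 + -0.7200i → escape time 7

Answer: 23333
45777
77777
34577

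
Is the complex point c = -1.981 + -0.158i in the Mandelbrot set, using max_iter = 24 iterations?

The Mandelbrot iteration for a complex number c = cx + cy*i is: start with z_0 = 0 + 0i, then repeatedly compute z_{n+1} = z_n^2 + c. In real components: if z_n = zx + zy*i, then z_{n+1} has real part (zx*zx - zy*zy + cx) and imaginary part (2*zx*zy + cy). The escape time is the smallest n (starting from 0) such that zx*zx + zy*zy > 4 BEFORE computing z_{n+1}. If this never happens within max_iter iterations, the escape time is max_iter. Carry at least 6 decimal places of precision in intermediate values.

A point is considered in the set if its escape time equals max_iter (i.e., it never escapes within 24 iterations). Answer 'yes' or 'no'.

z_0 = 0 + 0i, c = -1.9810 + -0.1580i
Iter 1: z = -1.9810 + -0.1580i, |z|^2 = 3.9493
Iter 2: z = 1.9184 + 0.4680i, |z|^2 = 3.8993
Iter 3: z = 1.4802 + 1.6376i, |z|^2 = 4.8728
Escaped at iteration 3

Answer: no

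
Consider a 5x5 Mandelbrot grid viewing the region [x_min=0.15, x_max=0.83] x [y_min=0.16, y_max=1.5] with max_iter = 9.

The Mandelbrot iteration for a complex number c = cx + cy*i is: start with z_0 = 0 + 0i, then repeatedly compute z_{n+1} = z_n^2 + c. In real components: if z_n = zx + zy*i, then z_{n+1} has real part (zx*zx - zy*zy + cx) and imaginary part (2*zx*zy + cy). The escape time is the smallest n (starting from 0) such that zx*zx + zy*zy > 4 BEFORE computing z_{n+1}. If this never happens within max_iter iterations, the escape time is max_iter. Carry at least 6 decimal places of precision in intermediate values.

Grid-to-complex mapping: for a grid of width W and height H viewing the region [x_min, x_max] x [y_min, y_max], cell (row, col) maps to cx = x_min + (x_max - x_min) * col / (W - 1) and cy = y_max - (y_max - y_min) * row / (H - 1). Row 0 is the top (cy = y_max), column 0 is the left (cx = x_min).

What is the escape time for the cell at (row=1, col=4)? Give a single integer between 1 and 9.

z_0 = 0 + 0i, c = 0.8300 + 1.1650i
Iter 1: z = 0.8300 + 1.1650i, |z|^2 = 2.0461
Iter 2: z = 0.1617 + 3.0989i, |z|^2 = 9.6293
Escaped at iteration 2

Answer: 2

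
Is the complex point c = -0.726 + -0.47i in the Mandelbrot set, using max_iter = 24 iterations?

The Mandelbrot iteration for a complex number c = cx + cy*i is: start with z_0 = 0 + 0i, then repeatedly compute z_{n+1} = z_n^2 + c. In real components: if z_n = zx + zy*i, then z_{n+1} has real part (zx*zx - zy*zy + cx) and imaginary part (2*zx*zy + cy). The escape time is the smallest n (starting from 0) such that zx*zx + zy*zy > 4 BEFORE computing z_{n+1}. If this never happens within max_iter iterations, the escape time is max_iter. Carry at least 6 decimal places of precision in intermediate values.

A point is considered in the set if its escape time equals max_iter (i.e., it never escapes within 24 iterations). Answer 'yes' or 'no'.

Answer: no

Derivation:
z_0 = 0 + 0i, c = -0.7260 + -0.4700i
Iter 1: z = -0.7260 + -0.4700i, |z|^2 = 0.7480
Iter 2: z = -0.4198 + 0.2124i, |z|^2 = 0.2214
Iter 3: z = -0.5949 + -0.6484i, |z|^2 = 0.7743
Iter 4: z = -0.7925 + 0.3014i, |z|^2 = 0.7189
Iter 5: z = -0.1888 + -0.9477i, |z|^2 = 0.9338
Iter 6: z = -1.5886 + -0.1122i, |z|^2 = 2.5361
Iter 7: z = 1.7850 + -0.1136i, |z|^2 = 3.1990
Iter 8: z = 2.4472 + -0.8755i, |z|^2 = 6.7555
Escaped at iteration 8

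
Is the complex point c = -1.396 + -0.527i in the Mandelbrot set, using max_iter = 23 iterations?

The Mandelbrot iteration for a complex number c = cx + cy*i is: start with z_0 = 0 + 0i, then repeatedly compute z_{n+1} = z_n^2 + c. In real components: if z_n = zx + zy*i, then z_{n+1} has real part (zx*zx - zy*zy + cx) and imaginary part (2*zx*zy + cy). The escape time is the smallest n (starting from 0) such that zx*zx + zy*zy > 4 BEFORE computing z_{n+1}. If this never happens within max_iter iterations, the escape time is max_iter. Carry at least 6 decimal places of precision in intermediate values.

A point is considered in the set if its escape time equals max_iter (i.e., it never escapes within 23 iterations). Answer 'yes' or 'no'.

Answer: no

Derivation:
z_0 = 0 + 0i, c = -1.3960 + -0.5270i
Iter 1: z = -1.3960 + -0.5270i, |z|^2 = 2.2265
Iter 2: z = 0.2751 + 0.9444i, |z|^2 = 0.9675
Iter 3: z = -2.2122 + -0.0074i, |z|^2 = 4.8938
Escaped at iteration 3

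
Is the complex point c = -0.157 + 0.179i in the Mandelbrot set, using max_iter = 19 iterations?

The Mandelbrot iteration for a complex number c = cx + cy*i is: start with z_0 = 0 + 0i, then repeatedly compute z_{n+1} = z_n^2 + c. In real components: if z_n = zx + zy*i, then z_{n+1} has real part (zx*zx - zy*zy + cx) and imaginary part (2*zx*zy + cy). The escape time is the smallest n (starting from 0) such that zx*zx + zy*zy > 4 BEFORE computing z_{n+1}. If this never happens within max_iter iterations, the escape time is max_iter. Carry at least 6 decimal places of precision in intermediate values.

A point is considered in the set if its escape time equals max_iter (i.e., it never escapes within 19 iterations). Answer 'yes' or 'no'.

z_0 = 0 + 0i, c = -0.1570 + 0.1790i
Iter 1: z = -0.1570 + 0.1790i, |z|^2 = 0.0567
Iter 2: z = -0.1644 + 0.1228i, |z|^2 = 0.0421
Iter 3: z = -0.1451 + 0.1386i, |z|^2 = 0.0403
Iter 4: z = -0.1552 + 0.1388i, |z|^2 = 0.0433
Iter 5: z = -0.1522 + 0.1359i, |z|^2 = 0.0416
Iter 6: z = -0.1523 + 0.1376i, |z|^2 = 0.0421
Iter 7: z = -0.1527 + 0.1371i, |z|^2 = 0.0421
Iter 8: z = -0.1525 + 0.1371i, |z|^2 = 0.0420
Iter 9: z = -0.1526 + 0.1372i, |z|^2 = 0.0421
Iter 10: z = -0.1525 + 0.1371i, |z|^2 = 0.0421
Iter 11: z = -0.1525 + 0.1372i, |z|^2 = 0.0421
Iter 12: z = -0.1525 + 0.1372i, |z|^2 = 0.0421
Iter 13: z = -0.1525 + 0.1372i, |z|^2 = 0.0421
Iter 14: z = -0.1525 + 0.1372i, |z|^2 = 0.0421
Iter 15: z = -0.1525 + 0.1372i, |z|^2 = 0.0421
Iter 16: z = -0.1525 + 0.1372i, |z|^2 = 0.0421
Iter 17: z = -0.1525 + 0.1372i, |z|^2 = 0.0421
Iter 18: z = -0.1525 + 0.1372i, |z|^2 = 0.0421
Did not escape in 19 iterations → in set

Answer: yes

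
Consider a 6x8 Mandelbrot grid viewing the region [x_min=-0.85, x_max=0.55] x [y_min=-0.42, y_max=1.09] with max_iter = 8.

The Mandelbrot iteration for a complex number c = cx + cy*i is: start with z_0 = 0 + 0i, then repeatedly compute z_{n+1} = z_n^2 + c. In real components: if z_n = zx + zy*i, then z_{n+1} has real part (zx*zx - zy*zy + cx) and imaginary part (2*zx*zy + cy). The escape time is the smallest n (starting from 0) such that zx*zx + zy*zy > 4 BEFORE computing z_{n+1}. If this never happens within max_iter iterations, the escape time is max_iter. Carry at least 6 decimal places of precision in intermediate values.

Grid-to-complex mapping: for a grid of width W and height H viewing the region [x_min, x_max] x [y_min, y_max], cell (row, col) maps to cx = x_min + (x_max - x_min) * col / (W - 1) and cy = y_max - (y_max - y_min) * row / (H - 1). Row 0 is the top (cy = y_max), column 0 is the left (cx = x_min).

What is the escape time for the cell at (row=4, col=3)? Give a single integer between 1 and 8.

z_0 = 0 + 0i, c = -0.0100 + 0.2271i
Iter 1: z = -0.0100 + 0.2271i, |z|^2 = 0.0517
Iter 2: z = -0.0615 + 0.2226i, |z|^2 = 0.0533
Iter 3: z = -0.0558 + 0.1998i, |z|^2 = 0.0430
Iter 4: z = -0.0468 + 0.2049i, |z|^2 = 0.0442
Iter 5: z = -0.0498 + 0.2080i, |z|^2 = 0.0457
Iter 6: z = -0.0508 + 0.2064i, |z|^2 = 0.0452
Iter 7: z = -0.0500 + 0.2062i, |z|^2 = 0.0450

Answer: 8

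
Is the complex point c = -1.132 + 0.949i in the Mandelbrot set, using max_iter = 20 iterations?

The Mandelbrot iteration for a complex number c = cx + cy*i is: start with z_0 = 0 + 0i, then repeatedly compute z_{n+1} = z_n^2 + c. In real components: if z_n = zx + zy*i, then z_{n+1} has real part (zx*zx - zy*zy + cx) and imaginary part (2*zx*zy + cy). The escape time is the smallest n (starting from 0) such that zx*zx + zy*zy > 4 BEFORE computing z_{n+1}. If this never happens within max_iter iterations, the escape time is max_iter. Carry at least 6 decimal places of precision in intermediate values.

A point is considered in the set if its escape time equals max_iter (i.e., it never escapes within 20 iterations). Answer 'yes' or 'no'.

Answer: no

Derivation:
z_0 = 0 + 0i, c = -1.1320 + 0.9490i
Iter 1: z = -1.1320 + 0.9490i, |z|^2 = 2.1820
Iter 2: z = -0.7512 + -1.1995i, |z|^2 = 2.0032
Iter 3: z = -2.0066 + 2.7511i, |z|^2 = 11.5952
Escaped at iteration 3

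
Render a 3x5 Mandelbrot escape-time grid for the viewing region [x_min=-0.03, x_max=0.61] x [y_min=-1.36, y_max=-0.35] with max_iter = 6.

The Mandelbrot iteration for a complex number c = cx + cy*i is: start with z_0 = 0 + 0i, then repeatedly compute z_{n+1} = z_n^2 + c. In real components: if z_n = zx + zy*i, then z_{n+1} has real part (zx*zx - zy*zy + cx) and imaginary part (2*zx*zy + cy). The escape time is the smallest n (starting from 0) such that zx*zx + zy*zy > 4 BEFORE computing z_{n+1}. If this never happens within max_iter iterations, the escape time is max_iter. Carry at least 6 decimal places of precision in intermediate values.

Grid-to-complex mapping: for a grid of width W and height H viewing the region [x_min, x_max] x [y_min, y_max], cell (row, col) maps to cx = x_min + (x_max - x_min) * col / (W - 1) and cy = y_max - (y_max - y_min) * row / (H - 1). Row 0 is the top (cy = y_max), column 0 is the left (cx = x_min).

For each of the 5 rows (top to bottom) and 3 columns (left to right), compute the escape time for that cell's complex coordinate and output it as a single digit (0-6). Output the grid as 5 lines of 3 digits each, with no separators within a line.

Answer: 664
663
643
432
222

Derivation:
(row=0, col=0): c = -0.0300 + -0.3500i → escape time 6
(row=0, col=1): c = 0.2900 + -0.3500i → escape time 6
(row=0, col=2): c = 0.6100 + -0.3500i → escape time 4
(row=1, col=0): c = -0.0300 + -0.6025i → escape time 6
(row=1, col=1): c = 0.2900 + -0.6025i → escape time 6
(row=1, col=2): c = 0.6100 + -0.6025i → escape time 3
(row=2, col=0): c = -0.0300 + -0.8550i → escape time 6
(row=2, col=1): c = 0.2900 + -0.8550i → escape time 4
(row=2, col=2): c = 0.6100 + -0.8550i → escape time 3
(row=3, col=0): c = -0.0300 + -1.1075i → escape time 4
(row=3, col=1): c = 0.2900 + -1.1075i → escape time 3
(row=3, col=2): c = 0.6100 + -1.1075i → escape time 2
(row=4, col=0): c = -0.0300 + -1.3600i → escape time 2
(row=4, col=1): c = 0.2900 + -1.3600i → escape time 2
(row=4, col=2): c = 0.6100 + -1.3600i → escape time 2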